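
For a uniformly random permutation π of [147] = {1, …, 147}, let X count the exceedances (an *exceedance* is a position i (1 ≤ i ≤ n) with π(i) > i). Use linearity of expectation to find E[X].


Write X = Σ_{i=1}^{147} X_i, where X_i = 1_{π(i) > i}.
For each fixed i, π(i) is uniform over {1, …, 147} (marginal of a uniform permutation), so P[π(i) > i] = (n − i)/n. Summing: Σ_{i=1}^{147} (n − i)/n = (0 + 1 + … + 146)/147 = 147(147 − 1)/(2·147) = (147 − 1)/2.
Hence E[X] = Σ_{i=1}^{147} (147 − i)/147 = 73 ≈ 73.000000.

E[X] = 73 = 73.000000.


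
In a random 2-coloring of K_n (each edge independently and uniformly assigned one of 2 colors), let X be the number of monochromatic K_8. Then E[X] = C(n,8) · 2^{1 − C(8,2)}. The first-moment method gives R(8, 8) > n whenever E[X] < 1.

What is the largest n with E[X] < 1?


We need C(n, 8) · 2^{1 − 28} < 1, i.e. C(n, 8) < 2^{28 − 1} = 134217728.
Check values of n near the boundary:
  n = 38: C(38, 8) = 48903492; 48903492 < 134217728? YES
  n = 39: C(39, 8) = 61523748; 61523748 < 134217728? YES
  n = 40: C(40, 8) = 76904685; 76904685 < 134217728? YES
  n = 41: C(41, 8) = 95548245; 95548245 < 134217728? YES
  n = 42: C(42, 8) = 118030185; 118030185 < 134217728? YES
  n = 43: C(43, 8) = 145008513; 145008513 < 134217728? NO
The largest n with C(n, 8) < 134217728 is n = 42 (where E[X] = 118030185/134217728 ≈ 0.8794). Hence R(8, 8) > 42, i.e. R(8, 8) ≥ 43.

Largest n = 42; hence R(8, 8) > 42.


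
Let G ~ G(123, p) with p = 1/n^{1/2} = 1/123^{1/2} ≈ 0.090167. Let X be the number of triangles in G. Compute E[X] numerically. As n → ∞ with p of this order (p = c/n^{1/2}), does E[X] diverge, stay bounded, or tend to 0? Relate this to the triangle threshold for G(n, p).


Number of potential triangles: C(123, 3) = 302621.
Each occurs with probability p³ ≈ (0.090167)³ ≈ 7.3306474e-04.
By linearity: E[X] = C(123, 3)·p³ ≈ 302621 · 7.3306474e-04 ≈ 221.84079.
Since α = 1/2 < 1, p = c/n^{1/2} ≫ 1/n is above the triangle threshold p ~ 1/n. Asymptotically E[X] ~ (c³/6)·n^{3(1−α)} = (1³/6)·n^{1.5} → ∞; triangles are abundant w.h.p.

E[X] ≈ 221.84079; in regime p = Θ(1/n^{1/2}) E[X] diverges (above the triangle threshold p ~ 1/n).


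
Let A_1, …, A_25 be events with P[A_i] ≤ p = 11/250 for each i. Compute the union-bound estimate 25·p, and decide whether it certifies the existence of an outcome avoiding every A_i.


Union bound: P[∪_{i=1}^{25} A_i] ≤ Σ_i P[A_i] ≤ 25·p = 25·(11/250) = 11/10.
Numerically: 11/10 ≈ 1.1000.
Is 11/10 < 1? NO.
Since the bound 11/10 is ≥ 1, the union bound is uninformative here; it does NOT by itself certify existence.

25·p = 11/10 ≈ 1.1000; existence NOT certified by the union bound.


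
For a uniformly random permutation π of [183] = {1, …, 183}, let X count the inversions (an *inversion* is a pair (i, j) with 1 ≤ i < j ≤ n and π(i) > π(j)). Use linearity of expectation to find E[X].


Write X = Σ X_I over the C(183, 2) = 16653 pairs i < j, with X_I the indicator of one inversion.
There are 16653 indicators.
For each fixed pair i < j, the values π(i) and π(j) are two distinct elements of {1, …, 183} in uniformly random order; by symmetry P[π(i) > π(j)] = 1/2.
By linearity: E[X] = 16653 · (1/2) = C(183, 2) · (1/2) = 16653/2 = 16653/2 ≈ 8326.500.

E[X] = 16653/2 = 8326.500.


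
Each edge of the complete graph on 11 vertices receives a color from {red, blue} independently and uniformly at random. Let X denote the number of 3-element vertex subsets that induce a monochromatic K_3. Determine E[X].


Let X = Σ_S X_S over the C(11, 3) = 165 subsets S of size 3, where X_S = 1 if the K_3 on S is monochromatic.
For a fixed S, the K_3 on S has C(3, 2) = 3 edges. P[all 3 edges red] = (1/2)^3, and likewise for blue, so P[monochromatic] = 2·(1/2)^3 = 2^{1 − 3} = 1/4.
By linearity: E[X] = C(11, 3) · 2^{1 − 3} = 165 · 1/4 = 165/4.
Numerically: E[X] ≈ 41.250.

E[X] = C(11,3)·2^(1−C(3,2)) = 165/4 ≈ 41.250.


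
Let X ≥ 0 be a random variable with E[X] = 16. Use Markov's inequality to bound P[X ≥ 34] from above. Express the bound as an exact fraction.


μ = E[X] = 16, a = 34.
Markov: P[X ≥ 34] ≤ μ/a = (16)/34 = 8/17.
Numerically: ≈ 0.4706.
(Since a = 34 > μ = 16.0000, the bound 8/17 is < 1 and informative.)

P[X ≥ 34] ≤ 8/17 ≈ 0.4706.


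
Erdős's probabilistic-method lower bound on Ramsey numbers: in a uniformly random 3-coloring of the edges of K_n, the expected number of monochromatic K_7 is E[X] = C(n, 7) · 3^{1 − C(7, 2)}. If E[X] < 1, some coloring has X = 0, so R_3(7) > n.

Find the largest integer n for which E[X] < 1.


We need C(n, 7) · 3^{1 − 21} < 1, i.e. C(n, 7) < 3^{21 − 1} = 3486784401.
Check values of n near the boundary:
  n = 76: C(76, 7) = 2186189400; 2186189400 < 3486784401? YES
  n = 77: C(77, 7) = 2404808340; 2404808340 < 3486784401? YES
  n = 78: C(78, 7) = 2641902120; 2641902120 < 3486784401? YES
  n = 79: C(79, 7) = 2898753715; 2898753715 < 3486784401? YES
  n = 80: C(80, 7) = 3176716400; 3176716400 < 3486784401? YES
  n = 81: C(81, 7) = 3477216600; 3477216600 < 3486784401? YES
  n = 82: C(82, 7) = 3801756816; 3801756816 < 3486784401? NO
  n = 83: C(83, 7) = 4151918628; 4151918628 < 3486784401? NO
  n = 84: C(84, 7) = 4529365776; 4529365776 < 3486784401? NO
The largest n with C(n, 7) < 3486784401 is n = 81 (where E[X] = 42928600/43046721 ≈ 0.9972560). Hence R_3(7) > 81, i.e. R_3(7) ≥ 82.

Largest n = 81; hence R_3(7) > 81.


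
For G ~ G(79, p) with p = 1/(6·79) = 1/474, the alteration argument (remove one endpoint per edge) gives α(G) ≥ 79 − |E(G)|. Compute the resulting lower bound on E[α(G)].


E[|E(G)|] = C(79, 2)·p = 3081 · (1/474) = 13/2.
E[α(G)] ≥ n − E[|E(G)|] = 79 − 13/2 = 145/2.
Numerically: ≈ 72.500000.
(This is only a lower bound; the true E[α(G)] may be larger.)

E[α(G)] ≥ 145/2 ≈ 72.500000.


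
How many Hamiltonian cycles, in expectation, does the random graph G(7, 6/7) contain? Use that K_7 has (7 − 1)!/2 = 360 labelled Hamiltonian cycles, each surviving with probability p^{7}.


K_7 has (7 − 1)!/2 = 360 labelled Hamiltonian cycles.
For each such Hamiltonian cycle H, let X_H = 1 if all 7 edges of H are present in G. Then P[X_H = 1] = p^{7} = (6/7)^{7} = 279936/823543.
By linearity of expectation: E[X] = Σ_H E[X_H] = 360 · p^{7} = 360 · 279936/823543 = 100776960/823543.
Numerically: E[X] ≈ 122.

E[X] = 360 · (6/7)^{7} = 100776960/823543 ≈ 122.


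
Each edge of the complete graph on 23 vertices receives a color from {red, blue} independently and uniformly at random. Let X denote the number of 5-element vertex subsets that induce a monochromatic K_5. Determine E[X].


Let X = Σ_S X_S over the C(23, 5) = 33649 subsets S of size 5, where X_S = 1 if the K_5 on S is monochromatic.
For a fixed S, the K_5 on S has C(5, 2) = 10 edges. P[all 10 edges red] = (1/2)^10, and likewise for blue, so P[monochromatic] = 2·(1/2)^10 = 2^{1 − 10} = 1/512.
By linearity of expectation: E[X] = C(23, 5) · 2^{1 − 10} = 33649 · 1/512 = 33649/512.
Numerically: E[X] ≈ 65.720703.

E[X] = C(23,5)·2^(1−C(5,2)) = 33649/512 ≈ 65.720703.


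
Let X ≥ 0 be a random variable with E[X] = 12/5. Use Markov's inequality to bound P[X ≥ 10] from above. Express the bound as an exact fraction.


μ = E[X] = 12/5, a = 10.
Markov: P[X ≥ 10] ≤ μ/a = (12/5)/10 = 6/25.
Numerically: ≈ 0.240000.
(Since a = 10 > μ = 2.400000, the bound 6/25 is < 1 and informative.)

P[X ≥ 10] ≤ 6/25 ≈ 0.240000.


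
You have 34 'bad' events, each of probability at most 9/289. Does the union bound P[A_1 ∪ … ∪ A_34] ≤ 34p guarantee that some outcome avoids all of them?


Union bound: P[∪_{i=1}^{34} A_i] ≤ Σ_i P[A_i] ≤ 34·p = 34·(9/289) = 18/17.
Numerically: 18/17 ≈ 1.059.
Is 18/17 < 1? NO.
Since the bound 18/17 is ≥ 1, the union bound is uninformative here; it does NOT by itself certify existence.

34·p = 18/17 ≈ 1.059; existence NOT certified by the union bound.


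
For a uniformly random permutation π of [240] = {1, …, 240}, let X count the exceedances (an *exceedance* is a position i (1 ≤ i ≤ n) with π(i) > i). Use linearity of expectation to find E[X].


Write X = Σ_{i=1}^{240} X_i, where X_i = 1_{π(i) > i}.
For each fixed i, π(i) is uniform over {1, …, 240} (marginal of a uniform permutation), so P[π(i) > i] = (n − i)/n. Summing: Σ_{i=1}^{240} (n − i)/n = (0 + 1 + … + 239)/240 = 240(240 − 1)/(2·240) = (240 − 1)/2.
Hence E[X] = Σ_{i=1}^{240} (240 − i)/240 = 239/2 ≈ 119.5000.

E[X] = 239/2 = 119.5000.


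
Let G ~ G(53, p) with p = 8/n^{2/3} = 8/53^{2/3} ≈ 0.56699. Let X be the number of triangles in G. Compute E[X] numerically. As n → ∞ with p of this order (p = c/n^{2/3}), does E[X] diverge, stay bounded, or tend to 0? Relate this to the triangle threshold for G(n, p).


Number of potential triangles: C(53, 3) = 23426.
Each occurs with probability p³ ≈ (0.56699)³ ≈ 1.8227127e-01.
By linearity: E[X] = C(53, 3)·p³ ≈ 23426 · 1.8227127e-01 ≈ 4269.88679.
Since α = 2/3 < 1, p = c/n^{2/3} ≫ 1/n is above the triangle threshold p ~ 1/n. Asymptotically E[X] ~ (c³/6)·n^{3(1−α)} = (8³/6)·n^{1} → ∞; triangles are abundant w.h.p.

E[X] ≈ 4269.88679; in regime p = Θ(1/n^{2/3}) E[X] diverges (above the triangle threshold p ~ 1/n).


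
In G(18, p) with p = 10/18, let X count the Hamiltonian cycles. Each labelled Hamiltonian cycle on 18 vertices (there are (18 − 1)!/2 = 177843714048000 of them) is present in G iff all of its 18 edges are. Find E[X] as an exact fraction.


K_18 has (18 − 1)!/2 = 177843714048000 labelled Hamiltonian cycles.
For each such Hamiltonian cycle H, let X_H = 1 if all 18 edges of H are present in G. Then P[X_H = 1] = p^{18} = (5/9)^{18} = 3814697265625/150094635296999121.
By linearity of expectation: E[X] = Σ_H E[X_H] = 177843714048000 · p^{18} = 177843714048000 · 3814697265625/150094635296999121 = 930617187500000000000000/205891132094649.
Numerically: E[X] ≈ 4.52e+09.

E[X] = 177843714048000 · (5/9)^{18} = 930617187500000000000000/205891132094649 ≈ 4.52e+09.


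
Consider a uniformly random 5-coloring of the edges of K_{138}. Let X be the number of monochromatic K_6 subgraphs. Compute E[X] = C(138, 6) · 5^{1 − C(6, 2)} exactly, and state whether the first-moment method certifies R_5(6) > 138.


E[X] = C(138, 6) · 5^{1 − 15} = 8592039666 · 5^{−14} = 8592039666/6103515625.
As a reduced fraction: E[X] = 8592039666/6103515625 ≈ 1.408.
Is E[X] < 1? NO.
Since E[X] ≥ 1, the first-moment bound is inconclusive at n = 138; it does NOT by itself certify R_5(6) > 138.

E[X] = 8592039666/6103515625 ≈ 1.408; E[X] ≥ 1; first-moment method inconclusive here.


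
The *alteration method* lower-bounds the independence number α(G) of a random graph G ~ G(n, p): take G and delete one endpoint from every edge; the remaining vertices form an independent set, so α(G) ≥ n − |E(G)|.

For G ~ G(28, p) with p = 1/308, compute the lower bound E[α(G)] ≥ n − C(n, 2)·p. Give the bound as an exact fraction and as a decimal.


E[|E(G)|] = C(28, 2)·p = 378 · (1/308) = 27/22.
E[α(G)] ≥ n − E[|E(G)|] = 28 − 27/22 = 589/22.
Numerically: ≈ 26.77273.
(This is only a lower bound; the true E[α(G)] may be larger.)

E[α(G)] ≥ 589/22 ≈ 26.77273.


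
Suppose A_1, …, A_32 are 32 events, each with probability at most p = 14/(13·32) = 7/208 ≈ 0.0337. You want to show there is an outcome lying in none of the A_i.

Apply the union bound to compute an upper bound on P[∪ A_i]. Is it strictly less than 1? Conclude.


Union bound: P[∪_{i=1}^{32} A_i] ≤ Σ_i P[A_i] ≤ 32·p = 32·(7/208) = 14/13.
Numerically: 14/13 ≈ 1.0769.
Is 14/13 < 1? NO.
Since the bound 14/13 is ≥ 1, the union bound is uninformative here; it does NOT by itself certify existence.

32·p = 14/13 ≈ 1.0769; existence NOT certified by the union bound.


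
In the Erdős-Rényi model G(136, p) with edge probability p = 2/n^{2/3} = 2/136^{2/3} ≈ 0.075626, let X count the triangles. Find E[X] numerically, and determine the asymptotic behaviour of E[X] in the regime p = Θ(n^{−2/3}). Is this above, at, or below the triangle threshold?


Number of potential triangles: C(136, 3) = 410040.
Each occurs with probability p³ ≈ (0.075626)³ ≈ 4.3252595e-04.
By linearity: E[X] = C(136, 3)·p³ ≈ 410040 · 4.3252595e-04 ≈ 177.35294.
Since α = 2/3 < 1, p = c/n^{2/3} ≫ 1/n is above the triangle threshold p ~ 1/n. Asymptotically E[X] ~ (c³/6)·n^{3(1−α)} = (2³/6)·n^{1} → ∞; triangles are abundant w.h.p.

E[X] ≈ 177.35294; in regime p = Θ(1/n^{2/3}) E[X] diverges (above the triangle threshold p ~ 1/n).


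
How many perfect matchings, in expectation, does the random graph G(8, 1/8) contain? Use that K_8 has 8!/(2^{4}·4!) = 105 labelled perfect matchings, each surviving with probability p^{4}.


K_8 has 8!/(2^{4}·4!) = 105 labelled perfect matchings.
For each such perfect matching H, let X_H = 1 if all 4 edges of H are present in G. Then P[X_H = 1] = p^{4} = (1/8)^{4} = 1/4096.
By linearity of expectation: E[X] = Σ_H E[X_H] = 105 · p^{4} = 105 · 1/4096 = 105/4096.
Numerically: E[X] ≈ 0.02563.

E[X] = 105 · (1/8)^{4} = 105/4096 ≈ 0.02563.


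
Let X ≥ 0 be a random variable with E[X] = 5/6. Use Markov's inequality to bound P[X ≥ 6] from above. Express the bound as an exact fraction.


μ = E[X] = 5/6, a = 6.
Markov: P[X ≥ 6] ≤ μ/a = (5/6)/6 = 5/36.
Numerically: ≈ 0.139.
(Since a = 6 > μ = 0.833, the bound 5/36 is < 1 and informative.)

P[X ≥ 6] ≤ 5/36 ≈ 0.139.


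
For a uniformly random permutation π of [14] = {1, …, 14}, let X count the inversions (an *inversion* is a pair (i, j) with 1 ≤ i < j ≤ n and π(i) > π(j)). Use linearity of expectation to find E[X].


Write X = Σ X_I over the C(14, 2) = 91 pairs i < j, with X_I the indicator of one inversion.
There are 91 indicators.
For each fixed pair i < j, the values π(i) and π(j) are two distinct elements of {1, …, 14} in uniformly random order; by symmetry P[π(i) > π(j)] = 1/2.
By linearity: E[X] = 91 · (1/2) = C(14, 2) · (1/2) = 91/2 = 91/2 ≈ 45.50000.

E[X] = 91/2 = 45.50000.


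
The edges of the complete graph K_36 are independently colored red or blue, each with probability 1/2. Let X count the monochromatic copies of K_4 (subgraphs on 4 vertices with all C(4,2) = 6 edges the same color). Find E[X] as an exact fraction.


Let X = Σ_S X_S over the C(36, 4) = 58905 subsets S of size 4, where X_S = 1 if the K_4 on S is monochromatic.
For a fixed S, the K_4 on S has C(4, 2) = 6 edges. P[all 6 edges red] = (1/2)^6, and likewise for blue, so P[monochromatic] = 2·(1/2)^6 = 2^{1 − 6} = 1/32.
Summing: E[X] = C(36, 4) · 2^{1 − 6} = 58905 · 1/32 = 58905/32.
Numerically: E[X] ≈ 1840.78125.

E[X] = C(36,4)·2^(1−C(4,2)) = 58905/32 ≈ 1840.78125.


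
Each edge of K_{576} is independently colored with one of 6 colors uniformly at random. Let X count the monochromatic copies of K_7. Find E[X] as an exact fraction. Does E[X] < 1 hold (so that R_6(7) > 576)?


E[X] = C(576, 7) · 6^{1 − 21} = 4023771393470400 · 6^{−20} = 4023771393470400/3656158440062976.
As a reduced fraction: E[X] = 6985714224775/6347497291776 ≈ 1.101.
Is E[X] < 1? NO.
Since E[X] ≥ 1, the first-moment bound is inconclusive at n = 576; it does NOT by itself certify R_6(7) > 576.

E[X] = 6985714224775/6347497291776 ≈ 1.101; E[X] ≥ 1; first-moment method inconclusive here.


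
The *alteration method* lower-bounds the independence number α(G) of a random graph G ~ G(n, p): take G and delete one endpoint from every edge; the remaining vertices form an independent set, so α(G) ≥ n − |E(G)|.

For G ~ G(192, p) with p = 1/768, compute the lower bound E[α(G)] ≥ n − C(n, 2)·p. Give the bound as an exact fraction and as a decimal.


E[|E(G)|] = C(192, 2)·p = 18336 · (1/768) = 191/8.
E[α(G)] ≥ n − E[|E(G)|] = 192 − 191/8 = 1345/8.
Numerically: ≈ 168.12500.
(This is only a lower bound; the true E[α(G)] may be larger.)

E[α(G)] ≥ 1345/8 ≈ 168.12500.


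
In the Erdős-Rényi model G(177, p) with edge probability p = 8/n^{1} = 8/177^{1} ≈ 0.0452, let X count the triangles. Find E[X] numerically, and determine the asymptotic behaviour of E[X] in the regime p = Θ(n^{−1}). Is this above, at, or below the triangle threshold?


Number of potential triangles: C(177, 3) = 908600.
Each occurs with probability p³ ≈ (0.0452)³ ≈ 9.23316e-05.
By linearity: E[X] = C(177, 3)·p³ ≈ 908600 · 9.23316e-05 ≈ 83.892.
Here α = 1, so p = 8/n is exactly at the triangle threshold p ~ 1/n. Asymptotically E[X] → c³/6 = 8³/6 = 256/3 ≈ 85.333, a bounded constant. In this regime the triangle count is asymptotically Poisson(c³/6).

E[X] ≈ 83.892; in regime p = Θ(1/n^{1}) E[X] stays bounded (at the triangle threshold p ~ 1/n).


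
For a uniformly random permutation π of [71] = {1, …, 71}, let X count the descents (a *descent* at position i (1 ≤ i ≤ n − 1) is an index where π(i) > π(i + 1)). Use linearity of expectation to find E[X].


Write X = Σ X_I over i = 1, …, 70, with X_I the indicator of one descent.
There are 70 indicators.
For each fixed i, the pair (π(i), π(i+1)) is a uniformly random ordered pair of distinct values from {1, …, 71}; by symmetry P[π(i) > π(i+1)] = 1/2.
By linearity: E[X] = 70 · (1/2) = (71 − 1) · (1/2) = 35 ≈ 35.0000.

E[X] = 35 = 35.0000.


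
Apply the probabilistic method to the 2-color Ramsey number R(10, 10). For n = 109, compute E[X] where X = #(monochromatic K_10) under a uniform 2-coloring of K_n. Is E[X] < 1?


E[X] = C(109, 10) · 2^{1 − 45} = 42634215112710 · 2^{−44} = 42634215112710/17592186044416.
As a reduced fraction: E[X] = 21317107556355/8796093022208 ≈ 2.423475.
Is E[X] < 1? NO.
Since E[X] ≥ 1, the first-moment bound is inconclusive at n = 109; it does NOT by itself certify R(10, 10) > 109.

E[X] = 21317107556355/8796093022208 ≈ 2.423475; E[X] ≥ 1; first-moment method inconclusive here.


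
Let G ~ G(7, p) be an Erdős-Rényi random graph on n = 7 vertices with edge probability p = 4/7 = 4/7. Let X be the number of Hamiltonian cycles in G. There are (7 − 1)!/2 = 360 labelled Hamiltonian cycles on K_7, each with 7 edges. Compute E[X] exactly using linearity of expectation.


K_7 has (7 − 1)!/2 = 360 labelled Hamiltonian cycles.
For each such Hamiltonian cycle H, let X_H = 1 if all 7 edges of H are present in G. Then P[X_H = 1] = p^{7} = (4/7)^{7} = 16384/823543.
By linearity: E[X] = Σ_H E[X_H] = 360 · p^{7} = 360 · 16384/823543 = 5898240/823543.
Numerically: E[X] ≈ 7.162.

E[X] = 360 · (4/7)^{7} = 5898240/823543 ≈ 7.162.


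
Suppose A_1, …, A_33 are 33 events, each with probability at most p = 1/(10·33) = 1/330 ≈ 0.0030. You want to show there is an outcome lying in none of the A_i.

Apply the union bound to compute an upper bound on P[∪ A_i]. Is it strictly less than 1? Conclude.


Union bound: P[∪_{i=1}^{33} A_i] ≤ Σ_i P[A_i] ≤ 33·p = 33·(1/330) = 1/10.
Numerically: 1/10 ≈ 0.1000.
Is 1/10 < 1? YES.
Since P[∪ A_i] ≤ 1/10 < 1, the complement has P[∩ A_i^c] ≥ 1 − 1/10 = 9/10 > 0, so some outcome avoids every A_i.

33·p = 1/10 ≈ 0.1000; existence CERTIFIED by the union bound.


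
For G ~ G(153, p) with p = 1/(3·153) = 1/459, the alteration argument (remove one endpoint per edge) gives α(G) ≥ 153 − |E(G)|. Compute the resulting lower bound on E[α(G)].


E[|E(G)|] = C(153, 2)·p = 11628 · (1/459) = 76/3.
E[α(G)] ≥ n − E[|E(G)|] = 153 − 76/3 = 383/3.
Numerically: ≈ 127.6667.
(This is only a lower bound; the true E[α(G)] may be larger.)

E[α(G)] ≥ 383/3 ≈ 127.6667.


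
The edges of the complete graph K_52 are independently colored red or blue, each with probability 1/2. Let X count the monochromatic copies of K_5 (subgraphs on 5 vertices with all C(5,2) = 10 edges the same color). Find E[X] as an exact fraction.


Let X = Σ_S X_S over the C(52, 5) = 2598960 subsets S of size 5, where X_S = 1 if the K_5 on S is monochromatic.
For a fixed S, the K_5 on S has C(5, 2) = 10 edges. P[all 10 edges red] = (1/2)^10, and likewise for blue, so P[monochromatic] = 2·(1/2)^10 = 2^{1 − 10} = 1/512.
By linearity: E[X] = C(52, 5) · 2^{1 − 10} = 2598960 · 1/512 = 162435/32.
Numerically: E[X] ≈ 5076.09375.

E[X] = C(52,5)·2^(1−C(5,2)) = 162435/32 ≈ 5076.09375.


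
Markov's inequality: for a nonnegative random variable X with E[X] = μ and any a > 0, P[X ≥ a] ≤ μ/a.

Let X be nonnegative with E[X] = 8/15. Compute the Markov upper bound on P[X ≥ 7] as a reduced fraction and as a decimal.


μ = E[X] = 8/15, a = 7.
Markov: P[X ≥ 7] ≤ μ/a = (8/15)/7 = 8/105.
Numerically: ≈ 0.076190.
(Since a = 7 > μ = 0.533333, the bound 8/105 is < 1 and informative.)

P[X ≥ 7] ≤ 8/105 ≈ 0.076190.


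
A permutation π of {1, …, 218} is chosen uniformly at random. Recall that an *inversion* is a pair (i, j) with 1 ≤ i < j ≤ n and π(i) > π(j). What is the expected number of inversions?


Write X = Σ X_I over the C(218, 2) = 23653 pairs i < j, with X_I the indicator of one inversion.
There are 23653 indicators.
For each fixed pair i < j, the values π(i) and π(j) are two distinct elements of {1, …, 218} in uniformly random order; by symmetry P[π(i) > π(j)] = 1/2.
By linearity: E[X] = 23653 · (1/2) = C(218, 2) · (1/2) = 23653/2 = 23653/2 ≈ 11826.50000.

E[X] = 23653/2 = 11826.50000.


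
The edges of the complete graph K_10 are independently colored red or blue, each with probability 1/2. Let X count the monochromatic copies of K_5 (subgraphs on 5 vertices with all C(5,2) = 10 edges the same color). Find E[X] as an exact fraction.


Let X = Σ_S X_S over the C(10, 5) = 252 subsets S of size 5, where X_S = 1 if the K_5 on S is monochromatic.
For a fixed S, the K_5 on S has C(5, 2) = 10 edges. P[all 10 edges red] = (1/2)^10, and likewise for blue, so P[monochromatic] = 2·(1/2)^10 = 2^{1 − 10} = 1/512.
By linearity: E[X] = C(10, 5) · 2^{1 − 10} = 252 · 1/512 = 63/128.
Numerically: E[X] ≈ 0.492.

E[X] = C(10,5)·2^(1−C(5,2)) = 63/128 ≈ 0.492.


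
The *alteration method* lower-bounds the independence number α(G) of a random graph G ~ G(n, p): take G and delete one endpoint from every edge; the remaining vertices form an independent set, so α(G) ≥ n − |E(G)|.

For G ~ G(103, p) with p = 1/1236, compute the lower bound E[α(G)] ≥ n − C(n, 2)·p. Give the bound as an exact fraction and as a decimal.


E[|E(G)|] = C(103, 2)·p = 5253 · (1/1236) = 17/4.
E[α(G)] ≥ n − E[|E(G)|] = 103 − 17/4 = 395/4.
Numerically: ≈ 98.75000.
(This is only a lower bound; the true E[α(G)] may be larger.)

E[α(G)] ≥ 395/4 ≈ 98.75000.


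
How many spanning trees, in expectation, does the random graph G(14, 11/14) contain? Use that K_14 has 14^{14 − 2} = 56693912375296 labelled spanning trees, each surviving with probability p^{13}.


K_14 has 14^{14 − 2} = 56693912375296 labelled spanning trees.
For each such spanning tree H, let X_H = 1 if all 13 edges of H are present in G. Then P[X_H = 1] = p^{13} = (11/14)^{13} = 34522712143931/793714773254144.
Summing the indicators: E[X] = Σ_H E[X_H] = 56693912375296 · p^{13} = 56693912375296 · 34522712143931/793714773254144 = 34522712143931/14.
Numerically: E[X] ≈ 2.466e+12.

E[X] = 56693912375296 · (11/14)^{13} = 34522712143931/14 ≈ 2.466e+12.


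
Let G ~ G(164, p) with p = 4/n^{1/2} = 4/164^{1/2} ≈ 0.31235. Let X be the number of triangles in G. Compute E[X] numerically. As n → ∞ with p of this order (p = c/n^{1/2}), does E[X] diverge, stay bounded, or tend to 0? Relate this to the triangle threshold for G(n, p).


Number of potential triangles: C(164, 3) = 721764.
Each occurs with probability p³ ≈ (0.31235)³ ≈ 3.0472929e-02.
By linearity: E[X] = C(164, 3)·p³ ≈ 721764 · 3.0472929e-02 ≈ 21994.26323.
Since α = 1/2 < 1, p = c/n^{1/2} ≫ 1/n is above the triangle threshold p ~ 1/n. Asymptotically E[X] ~ (c³/6)·n^{3(1−α)} = (4³/6)·n^{1.5} → ∞; triangles are abundant w.h.p.

E[X] ≈ 21994.26323; in regime p = Θ(1/n^{1/2}) E[X] diverges (above the triangle threshold p ~ 1/n).


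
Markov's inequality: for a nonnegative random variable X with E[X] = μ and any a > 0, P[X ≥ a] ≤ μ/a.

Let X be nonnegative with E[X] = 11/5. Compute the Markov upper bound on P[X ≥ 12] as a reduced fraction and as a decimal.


μ = E[X] = 11/5, a = 12.
Markov: P[X ≥ 12] ≤ μ/a = (11/5)/12 = 11/60.
Numerically: ≈ 0.183.
(Since a = 12 > μ = 2.200, the bound 11/60 is < 1 and informative.)

P[X ≥ 12] ≤ 11/60 ≈ 0.183.


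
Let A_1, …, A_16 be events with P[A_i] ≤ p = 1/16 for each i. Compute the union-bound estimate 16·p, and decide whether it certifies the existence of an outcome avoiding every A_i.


Union bound: P[∪_{i=1}^{16} A_i] ≤ Σ_i P[A_i] ≤ 16·p = 16·(1/16) = 1.
Numerically: 1 ≈ 1.0000000.
Is 1 < 1? NO.
Since the bound 1 is ≥ 1, the union bound is uninformative here; it does NOT by itself certify existence.

16·p = 1 ≈ 1.0000000; existence NOT certified by the union bound.


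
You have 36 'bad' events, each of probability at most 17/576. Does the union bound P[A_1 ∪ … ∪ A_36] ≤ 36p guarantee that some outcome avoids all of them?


Union bound: P[∪_{i=1}^{36} A_i] ≤ Σ_i P[A_i] ≤ 36·p = 36·(17/576) = 17/16.
Numerically: 17/16 ≈ 1.062500.
Is 17/16 < 1? NO.
Since the bound 17/16 is ≥ 1, the union bound is uninformative here; it does NOT by itself certify existence.

36·p = 17/16 ≈ 1.062500; existence NOT certified by the union bound.


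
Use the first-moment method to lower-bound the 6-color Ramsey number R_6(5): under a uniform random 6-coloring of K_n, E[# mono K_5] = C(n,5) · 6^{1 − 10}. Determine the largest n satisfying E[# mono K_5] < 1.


We need C(n, 5) · 6^{1 − 10} < 1, i.e. C(n, 5) < 6^{10 − 1} = 10077696.
Check values of n near the boundary:
  n = 64: C(64, 5) = 7624512; 7624512 < 10077696? YES
  n = 65: C(65, 5) = 8259888; 8259888 < 10077696? YES
  n = 66: C(66, 5) = 8936928; 8936928 < 10077696? YES
  n = 67: C(67, 5) = 9657648; 9657648 < 10077696? YES
  n = 68: C(68, 5) = 10424128; 10424128 < 10077696? NO
  n = 69: C(69, 5) = 11238513; 11238513 < 10077696? NO
  n = 70: C(70, 5) = 12103014; 12103014 < 10077696? NO
The largest n with C(n, 5) < 10077696 is n = 67 (where E[X] = 67067/69984 ≈ 0.958). Hence R_6(5) > 67, i.e. R_6(5) ≥ 68.

Largest n = 67; hence R_6(5) > 67.


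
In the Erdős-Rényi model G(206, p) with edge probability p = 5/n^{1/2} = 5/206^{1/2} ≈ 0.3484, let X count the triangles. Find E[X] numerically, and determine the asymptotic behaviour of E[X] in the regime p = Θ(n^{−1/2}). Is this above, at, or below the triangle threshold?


Number of potential triangles: C(206, 3) = 1435820.
Each occurs with probability p³ ≈ (0.3484)³ ≈ 4.227749e-02.
By linearity: E[X] = C(206, 3)·p³ ≈ 1435820 · 4.227749e-02 ≈ 60702.8639.
Since α = 1/2 < 1, p = c/n^{1/2} ≫ 1/n is above the triangle threshold p ~ 1/n. Asymptotically E[X] ~ (c³/6)·n^{3(1−α)} = (5³/6)·n^{1.5} → ∞; triangles are abundant w.h.p.

E[X] ≈ 60702.8639; in regime p = Θ(1/n^{1/2}) E[X] diverges (above the triangle threshold p ~ 1/n).


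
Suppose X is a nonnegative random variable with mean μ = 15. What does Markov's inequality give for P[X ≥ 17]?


μ = E[X] = 15, a = 17.
Markov: P[X ≥ 17] ≤ μ/a = (15)/17 = 15/17.
Numerically: ≈ 0.882.
(Since a = 17 > μ = 15.000, the bound 15/17 is < 1 and informative.)

P[X ≥ 17] ≤ 15/17 ≈ 0.882.


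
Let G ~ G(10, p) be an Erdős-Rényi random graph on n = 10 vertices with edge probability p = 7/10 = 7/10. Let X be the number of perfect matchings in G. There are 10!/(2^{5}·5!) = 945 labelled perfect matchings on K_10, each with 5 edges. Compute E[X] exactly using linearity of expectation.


K_10 has 10!/(2^{5}·5!) = 945 labelled perfect matchings.
For each such perfect matching H, let X_H = 1 if all 5 edges of H are present in G. Then P[X_H = 1] = p^{5} = (7/10)^{5} = 16807/100000.
By linearity of expectation: E[X] = Σ_H E[X_H] = 945 · p^{5} = 945 · 16807/100000 = 3176523/20000.
Numerically: E[X] ≈ 158.826.

E[X] = 945 · (7/10)^{5} = 3176523/20000 ≈ 158.826.


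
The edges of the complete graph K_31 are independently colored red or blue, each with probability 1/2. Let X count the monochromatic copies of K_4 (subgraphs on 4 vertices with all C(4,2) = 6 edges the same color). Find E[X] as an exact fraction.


Let X = Σ_S X_S over the C(31, 4) = 31465 subsets S of size 4, where X_S = 1 if the K_4 on S is monochromatic.
For a fixed S, the K_4 on S has C(4, 2) = 6 edges. P[all 6 edges red] = (1/2)^6, and likewise for blue, so P[monochromatic] = 2·(1/2)^6 = 2^{1 − 6} = 1/32.
By linearity: E[X] = C(31, 4) · 2^{1 − 6} = 31465 · 1/32 = 31465/32.
Numerically: E[X] ≈ 983.2812.

E[X] = C(31,4)·2^(1−C(4,2)) = 31465/32 ≈ 983.2812.


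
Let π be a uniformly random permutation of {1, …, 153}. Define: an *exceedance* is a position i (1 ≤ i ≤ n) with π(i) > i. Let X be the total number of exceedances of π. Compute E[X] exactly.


Write X = Σ_{i=1}^{153} X_i, where X_i = 1_{π(i) > i}.
For each fixed i, π(i) is uniform over {1, …, 153} (marginal of a uniform permutation), so P[π(i) > i] = (n − i)/n. Summing: Σ_{i=1}^{153} (n − i)/n = (0 + 1 + … + 152)/153 = 153(153 − 1)/(2·153) = (153 − 1)/2.
Hence E[X] = Σ_{i=1}^{153} (153 − i)/153 = 76 ≈ 76.000000.

E[X] = 76 = 76.000000.


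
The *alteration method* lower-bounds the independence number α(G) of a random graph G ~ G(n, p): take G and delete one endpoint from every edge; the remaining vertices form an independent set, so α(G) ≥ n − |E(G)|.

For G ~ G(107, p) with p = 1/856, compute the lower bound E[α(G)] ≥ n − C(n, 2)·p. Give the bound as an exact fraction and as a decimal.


E[|E(G)|] = C(107, 2)·p = 5671 · (1/856) = 53/8.
E[α(G)] ≥ n − E[|E(G)|] = 107 − 53/8 = 803/8.
Numerically: ≈ 100.375.
(This is only a lower bound; the true E[α(G)] may be larger.)

E[α(G)] ≥ 803/8 ≈ 100.375.


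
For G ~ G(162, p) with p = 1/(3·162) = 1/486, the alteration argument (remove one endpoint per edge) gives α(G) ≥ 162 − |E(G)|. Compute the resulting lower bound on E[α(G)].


E[|E(G)|] = C(162, 2)·p = 13041 · (1/486) = 161/6.
E[α(G)] ≥ n − E[|E(G)|] = 162 − 161/6 = 811/6.
Numerically: ≈ 135.16667.
(This is only a lower bound; the true E[α(G)] may be larger.)

E[α(G)] ≥ 811/6 ≈ 135.16667.


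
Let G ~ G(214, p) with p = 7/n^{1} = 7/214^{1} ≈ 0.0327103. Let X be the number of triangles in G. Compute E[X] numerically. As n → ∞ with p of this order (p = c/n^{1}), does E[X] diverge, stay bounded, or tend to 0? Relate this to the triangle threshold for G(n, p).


Number of potential triangles: C(214, 3) = 1610564.
Each occurs with probability p³ ≈ (0.0327103)³ ≈ 3.49987715e-05.
By linearity: E[X] = C(214, 3)·p³ ≈ 1610564 · 3.49987715e-05 ≈ 56.367761.
Here α = 1, so p = 7/n is exactly at the triangle threshold p ~ 1/n. Asymptotically E[X] → c³/6 = 7³/6 = 343/6 ≈ 57.166667, a bounded constant. In this regime the triangle count is asymptotically Poisson(c³/6).

E[X] ≈ 56.367761; in regime p = Θ(1/n^{1}) E[X] stays bounded (at the triangle threshold p ~ 1/n).


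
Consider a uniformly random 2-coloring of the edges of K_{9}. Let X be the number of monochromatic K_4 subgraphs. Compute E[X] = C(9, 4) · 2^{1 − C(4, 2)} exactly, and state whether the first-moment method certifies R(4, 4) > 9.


E[X] = C(9, 4) · 2^{1 − 6} = 126 · 2^{−5} = 126/32.
As a reduced fraction: E[X] = 63/16 ≈ 3.938.
Is E[X] < 1? NO.
Since E[X] ≥ 1, the first-moment bound is inconclusive at n = 9; it does NOT by itself certify R(4, 4) > 9.

E[X] = 63/16 ≈ 3.938; E[X] ≥ 1; first-moment method inconclusive here.


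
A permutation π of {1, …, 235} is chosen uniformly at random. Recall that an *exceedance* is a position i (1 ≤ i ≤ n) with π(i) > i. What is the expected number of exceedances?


Write X = Σ_{i=1}^{235} X_i, where X_i = 1_{π(i) > i}.
For each fixed i, π(i) is uniform over {1, …, 235} (marginal of a uniform permutation), so P[π(i) > i] = (n − i)/n. Summing: Σ_{i=1}^{235} (n − i)/n = (0 + 1 + … + 234)/235 = 235(235 − 1)/(2·235) = (235 − 1)/2.
Hence E[X] = Σ_{i=1}^{235} (235 − i)/235 = 117 ≈ 117.000.

E[X] = 117 = 117.000.


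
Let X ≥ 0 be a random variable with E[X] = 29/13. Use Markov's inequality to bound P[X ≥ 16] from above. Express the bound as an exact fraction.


μ = E[X] = 29/13, a = 16.
Markov: P[X ≥ 16] ≤ μ/a = (29/13)/16 = 29/208.
Numerically: ≈ 0.1394.
(Since a = 16 > μ = 2.2308, the bound 29/208 is < 1 and informative.)

P[X ≥ 16] ≤ 29/208 ≈ 0.1394.


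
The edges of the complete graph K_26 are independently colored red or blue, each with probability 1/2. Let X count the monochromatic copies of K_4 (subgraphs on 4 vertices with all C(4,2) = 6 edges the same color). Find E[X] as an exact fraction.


Let X = Σ_S X_S over the C(26, 4) = 14950 subsets S of size 4, where X_S = 1 if the K_4 on S is monochromatic.
For a fixed S, the K_4 on S has C(4, 2) = 6 edges. P[all 6 edges red] = (1/2)^6, and likewise for blue, so P[monochromatic] = 2·(1/2)^6 = 2^{1 − 6} = 1/32.
By linearity of expectation: E[X] = C(26, 4) · 2^{1 − 6} = 14950 · 1/32 = 7475/16.
Numerically: E[X] ≈ 467.188.

E[X] = C(26,4)·2^(1−C(4,2)) = 7475/16 ≈ 467.188.


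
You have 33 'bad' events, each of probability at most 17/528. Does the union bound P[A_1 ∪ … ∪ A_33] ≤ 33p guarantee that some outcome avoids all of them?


Union bound: P[∪_{i=1}^{33} A_i] ≤ Σ_i P[A_i] ≤ 33·p = 33·(17/528) = 17/16.
Numerically: 17/16 ≈ 1.0625000.
Is 17/16 < 1? NO.
Since the bound 17/16 is ≥ 1, the union bound is uninformative here; it does NOT by itself certify existence.

33·p = 17/16 ≈ 1.0625000; existence NOT certified by the union bound.


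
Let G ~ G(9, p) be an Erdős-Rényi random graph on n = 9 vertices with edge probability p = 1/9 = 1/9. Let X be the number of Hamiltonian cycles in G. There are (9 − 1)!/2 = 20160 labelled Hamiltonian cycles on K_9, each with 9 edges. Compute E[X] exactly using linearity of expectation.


K_9 has (9 − 1)!/2 = 20160 labelled Hamiltonian cycles.
For each such Hamiltonian cycle H, let X_H = 1 if all 9 edges of H are present in G. Then P[X_H = 1] = p^{9} = (1/9)^{9} = 1/387420489.
By linearity of expectation: E[X] = Σ_H E[X_H] = 20160 · p^{9} = 20160 · 1/387420489 = 2240/43046721.
Numerically: E[X] ≈ 5.204e-05.

E[X] = 20160 · (1/9)^{9} = 2240/43046721 ≈ 5.204e-05.


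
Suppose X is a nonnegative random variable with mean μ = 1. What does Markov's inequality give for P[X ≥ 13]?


μ = E[X] = 1, a = 13.
Markov: P[X ≥ 13] ≤ μ/a = (1)/13 = 1/13.
Numerically: ≈ 0.0769.
(Since a = 13 > μ = 1.0000, the bound 1/13 is < 1 and informative.)

P[X ≥ 13] ≤ 1/13 ≈ 0.0769.


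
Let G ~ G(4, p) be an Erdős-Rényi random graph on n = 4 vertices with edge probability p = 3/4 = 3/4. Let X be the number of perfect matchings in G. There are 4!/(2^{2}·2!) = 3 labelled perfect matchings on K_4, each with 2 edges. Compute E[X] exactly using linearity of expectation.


K_4 has 4!/(2^{2}·2!) = 3 labelled perfect matchings.
For each such perfect matching H, let X_H = 1 if all 2 edges of H are present in G. Then P[X_H = 1] = p^{2} = (3/4)^{2} = 9/16.
By linearity of expectation: E[X] = Σ_H E[X_H] = 3 · p^{2} = 3 · 9/16 = 27/16.
Numerically: E[X] ≈ 1.688.

E[X] = 3 · (3/4)^{2} = 27/16 ≈ 1.688.


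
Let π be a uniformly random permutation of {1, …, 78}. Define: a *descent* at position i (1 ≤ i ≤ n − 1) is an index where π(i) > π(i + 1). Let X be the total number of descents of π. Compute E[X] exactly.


Write X = Σ X_I over i = 1, …, 77, with X_I the indicator of one descent.
There are 77 indicators.
For each fixed i, the pair (π(i), π(i+1)) is a uniformly random ordered pair of distinct values from {1, …, 78}; by symmetry P[π(i) > π(i+1)] = 1/2.
By linearity: E[X] = 77 · (1/2) = (78 − 1) · (1/2) = 77/2 ≈ 38.500.

E[X] = 77/2 = 38.500.


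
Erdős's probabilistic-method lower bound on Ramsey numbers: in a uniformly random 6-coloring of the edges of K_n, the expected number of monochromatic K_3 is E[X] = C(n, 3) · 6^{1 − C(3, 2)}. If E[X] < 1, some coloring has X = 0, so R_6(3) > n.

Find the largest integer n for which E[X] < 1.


We need C(n, 3) · 6^{1 − 3} < 1, i.e. C(n, 3) < 6^{3 − 1} = 36.
Check values of n near the boundary:
  n = 3: C(3, 3) = 1; 1 < 36? YES
  n = 4: C(4, 3) = 4; 4 < 36? YES
  n = 5: C(5, 3) = 10; 10 < 36? YES
  n = 6: C(6, 3) = 20; 20 < 36? YES
  n = 7: C(7, 3) = 35; 35 < 36? YES
  n = 8: C(8, 3) = 56; 56 < 36? NO
  n = 9: C(9, 3) = 84; 84 < 36? NO
  n = 10: C(10, 3) = 120; 120 < 36? NO
The largest n with C(n, 3) < 36 is n = 7 (where E[X] = 35/36 ≈ 0.9722222). Hence R_6(3) > 7, i.e. R_6(3) ≥ 8.

Largest n = 7; hence R_6(3) > 7.


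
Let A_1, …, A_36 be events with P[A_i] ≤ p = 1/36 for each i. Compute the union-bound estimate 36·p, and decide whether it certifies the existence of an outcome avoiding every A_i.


Union bound: P[∪_{i=1}^{36} A_i] ≤ Σ_i P[A_i] ≤ 36·p = 36·(1/36) = 1.
Numerically: 1 ≈ 1.000000.
Is 1 < 1? NO.
Since the bound 1 is ≥ 1, the union bound is uninformative here; it does NOT by itself certify existence.

36·p = 1 ≈ 1.000000; existence NOT certified by the union bound.


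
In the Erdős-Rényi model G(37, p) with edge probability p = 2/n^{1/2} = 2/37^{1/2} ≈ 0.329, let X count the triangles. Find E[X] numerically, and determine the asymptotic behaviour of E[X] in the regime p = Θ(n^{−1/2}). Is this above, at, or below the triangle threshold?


Number of potential triangles: C(37, 3) = 7770.
Each occurs with probability p³ ≈ (0.329)³ ≈ 3.55457e-02.
By linearity: E[X] = C(37, 3)·p³ ≈ 7770 · 3.55457e-02 ≈ 276.190.
Since α = 1/2 < 1, p = c/n^{1/2} ≫ 1/n is above the triangle threshold p ~ 1/n. Asymptotically E[X] ~ (c³/6)·n^{3(1−α)} = (2³/6)·n^{1.5} → ∞; triangles are abundant w.h.p.

E[X] ≈ 276.190; in regime p = Θ(1/n^{1/2}) E[X] diverges (above the triangle threshold p ~ 1/n).


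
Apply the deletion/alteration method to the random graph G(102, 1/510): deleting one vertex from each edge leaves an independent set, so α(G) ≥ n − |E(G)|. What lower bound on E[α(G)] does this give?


E[|E(G)|] = C(102, 2)·p = 5151 · (1/510) = 101/10.
E[α(G)] ≥ n − E[|E(G)|] = 102 − 101/10 = 919/10.
Numerically: ≈ 91.900000.
(This is only a lower bound; the true E[α(G)] may be larger.)

E[α(G)] ≥ 919/10 ≈ 91.900000.


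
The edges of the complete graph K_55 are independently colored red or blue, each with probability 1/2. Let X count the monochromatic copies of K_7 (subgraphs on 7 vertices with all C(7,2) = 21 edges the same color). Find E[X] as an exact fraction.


Let X = Σ_S X_S over the C(55, 7) = 202927725 subsets S of size 7, where X_S = 1 if the K_7 on S is monochromatic.
For a fixed S, the K_7 on S has C(7, 2) = 21 edges. P[all 21 edges red] = (1/2)^21, and likewise for blue, so P[monochromatic] = 2·(1/2)^21 = 2^{1 − 21} = 1/1048576.
By linearity: E[X] = C(55, 7) · 2^{1 − 21} = 202927725 · 1/1048576 = 202927725/1048576.
Numerically: E[X] ≈ 193.526959.

E[X] = C(55,7)·2^(1−C(7,2)) = 202927725/1048576 ≈ 193.526959.


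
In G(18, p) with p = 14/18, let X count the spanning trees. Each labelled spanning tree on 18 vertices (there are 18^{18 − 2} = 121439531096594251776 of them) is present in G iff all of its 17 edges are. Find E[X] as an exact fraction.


K_18 has 18^{18 − 2} = 121439531096594251776 labelled spanning trees.
For each such spanning tree H, let X_H = 1 if all 17 edges of H are present in G. Then P[X_H = 1] = p^{17} = (7/9)^{17} = 232630513987207/16677181699666569.
By linearity: E[X] = Σ_H E[X_H] = 121439531096594251776 · p^{17} = 121439531096594251776 · 232630513987207/16677181699666569 = 15245673364665597952/9.
Numerically: E[X] ≈ 1.694e+18.

E[X] = 121439531096594251776 · (7/9)^{17} = 15245673364665597952/9 ≈ 1.694e+18.
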